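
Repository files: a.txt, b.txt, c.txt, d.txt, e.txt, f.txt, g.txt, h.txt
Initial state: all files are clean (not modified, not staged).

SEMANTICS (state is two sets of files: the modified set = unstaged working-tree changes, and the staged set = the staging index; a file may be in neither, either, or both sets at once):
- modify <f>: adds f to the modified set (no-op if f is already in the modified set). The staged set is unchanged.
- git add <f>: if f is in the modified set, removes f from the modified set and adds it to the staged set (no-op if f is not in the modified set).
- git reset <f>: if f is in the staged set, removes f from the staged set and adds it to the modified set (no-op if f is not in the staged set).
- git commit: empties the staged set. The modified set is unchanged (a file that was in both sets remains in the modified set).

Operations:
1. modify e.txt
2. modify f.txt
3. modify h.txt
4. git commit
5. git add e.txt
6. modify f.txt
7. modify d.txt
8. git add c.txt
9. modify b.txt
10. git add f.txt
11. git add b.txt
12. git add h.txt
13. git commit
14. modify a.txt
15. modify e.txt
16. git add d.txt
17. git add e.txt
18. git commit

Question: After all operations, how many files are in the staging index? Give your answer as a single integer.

Answer: 0

Derivation:
After op 1 (modify e.txt): modified={e.txt} staged={none}
After op 2 (modify f.txt): modified={e.txt, f.txt} staged={none}
After op 3 (modify h.txt): modified={e.txt, f.txt, h.txt} staged={none}
After op 4 (git commit): modified={e.txt, f.txt, h.txt} staged={none}
After op 5 (git add e.txt): modified={f.txt, h.txt} staged={e.txt}
After op 6 (modify f.txt): modified={f.txt, h.txt} staged={e.txt}
After op 7 (modify d.txt): modified={d.txt, f.txt, h.txt} staged={e.txt}
After op 8 (git add c.txt): modified={d.txt, f.txt, h.txt} staged={e.txt}
After op 9 (modify b.txt): modified={b.txt, d.txt, f.txt, h.txt} staged={e.txt}
After op 10 (git add f.txt): modified={b.txt, d.txt, h.txt} staged={e.txt, f.txt}
After op 11 (git add b.txt): modified={d.txt, h.txt} staged={b.txt, e.txt, f.txt}
After op 12 (git add h.txt): modified={d.txt} staged={b.txt, e.txt, f.txt, h.txt}
After op 13 (git commit): modified={d.txt} staged={none}
After op 14 (modify a.txt): modified={a.txt, d.txt} staged={none}
After op 15 (modify e.txt): modified={a.txt, d.txt, e.txt} staged={none}
After op 16 (git add d.txt): modified={a.txt, e.txt} staged={d.txt}
After op 17 (git add e.txt): modified={a.txt} staged={d.txt, e.txt}
After op 18 (git commit): modified={a.txt} staged={none}
Final staged set: {none} -> count=0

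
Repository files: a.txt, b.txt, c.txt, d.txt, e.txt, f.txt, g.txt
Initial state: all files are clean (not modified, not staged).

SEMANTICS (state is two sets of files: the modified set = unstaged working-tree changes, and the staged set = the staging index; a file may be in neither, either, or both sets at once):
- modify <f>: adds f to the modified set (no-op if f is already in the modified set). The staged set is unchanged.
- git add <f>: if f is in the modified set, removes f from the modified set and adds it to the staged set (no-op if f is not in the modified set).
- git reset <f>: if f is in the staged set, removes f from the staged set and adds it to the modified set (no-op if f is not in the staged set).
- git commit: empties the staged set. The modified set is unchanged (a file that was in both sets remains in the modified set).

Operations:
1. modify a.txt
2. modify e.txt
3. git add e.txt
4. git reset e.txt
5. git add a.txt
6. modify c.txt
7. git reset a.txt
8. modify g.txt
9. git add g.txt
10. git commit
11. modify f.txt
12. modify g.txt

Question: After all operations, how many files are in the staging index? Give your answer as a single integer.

Answer: 0

Derivation:
After op 1 (modify a.txt): modified={a.txt} staged={none}
After op 2 (modify e.txt): modified={a.txt, e.txt} staged={none}
After op 3 (git add e.txt): modified={a.txt} staged={e.txt}
After op 4 (git reset e.txt): modified={a.txt, e.txt} staged={none}
After op 5 (git add a.txt): modified={e.txt} staged={a.txt}
After op 6 (modify c.txt): modified={c.txt, e.txt} staged={a.txt}
After op 7 (git reset a.txt): modified={a.txt, c.txt, e.txt} staged={none}
After op 8 (modify g.txt): modified={a.txt, c.txt, e.txt, g.txt} staged={none}
After op 9 (git add g.txt): modified={a.txt, c.txt, e.txt} staged={g.txt}
After op 10 (git commit): modified={a.txt, c.txt, e.txt} staged={none}
After op 11 (modify f.txt): modified={a.txt, c.txt, e.txt, f.txt} staged={none}
After op 12 (modify g.txt): modified={a.txt, c.txt, e.txt, f.txt, g.txt} staged={none}
Final staged set: {none} -> count=0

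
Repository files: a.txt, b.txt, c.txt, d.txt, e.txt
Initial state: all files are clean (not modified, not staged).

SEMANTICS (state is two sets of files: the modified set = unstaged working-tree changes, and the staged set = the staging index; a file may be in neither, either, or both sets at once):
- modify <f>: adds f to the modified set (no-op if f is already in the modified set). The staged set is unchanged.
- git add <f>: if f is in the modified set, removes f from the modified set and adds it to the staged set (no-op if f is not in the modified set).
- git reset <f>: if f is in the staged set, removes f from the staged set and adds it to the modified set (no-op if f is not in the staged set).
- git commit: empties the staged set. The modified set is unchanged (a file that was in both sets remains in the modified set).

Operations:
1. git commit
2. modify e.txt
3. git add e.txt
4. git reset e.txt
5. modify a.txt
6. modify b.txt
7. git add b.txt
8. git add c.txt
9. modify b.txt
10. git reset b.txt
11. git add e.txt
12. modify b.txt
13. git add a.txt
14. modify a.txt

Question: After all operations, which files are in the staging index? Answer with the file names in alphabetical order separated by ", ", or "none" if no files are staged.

After op 1 (git commit): modified={none} staged={none}
After op 2 (modify e.txt): modified={e.txt} staged={none}
After op 3 (git add e.txt): modified={none} staged={e.txt}
After op 4 (git reset e.txt): modified={e.txt} staged={none}
After op 5 (modify a.txt): modified={a.txt, e.txt} staged={none}
After op 6 (modify b.txt): modified={a.txt, b.txt, e.txt} staged={none}
After op 7 (git add b.txt): modified={a.txt, e.txt} staged={b.txt}
After op 8 (git add c.txt): modified={a.txt, e.txt} staged={b.txt}
After op 9 (modify b.txt): modified={a.txt, b.txt, e.txt} staged={b.txt}
After op 10 (git reset b.txt): modified={a.txt, b.txt, e.txt} staged={none}
After op 11 (git add e.txt): modified={a.txt, b.txt} staged={e.txt}
After op 12 (modify b.txt): modified={a.txt, b.txt} staged={e.txt}
After op 13 (git add a.txt): modified={b.txt} staged={a.txt, e.txt}
After op 14 (modify a.txt): modified={a.txt, b.txt} staged={a.txt, e.txt}

Answer: a.txt, e.txt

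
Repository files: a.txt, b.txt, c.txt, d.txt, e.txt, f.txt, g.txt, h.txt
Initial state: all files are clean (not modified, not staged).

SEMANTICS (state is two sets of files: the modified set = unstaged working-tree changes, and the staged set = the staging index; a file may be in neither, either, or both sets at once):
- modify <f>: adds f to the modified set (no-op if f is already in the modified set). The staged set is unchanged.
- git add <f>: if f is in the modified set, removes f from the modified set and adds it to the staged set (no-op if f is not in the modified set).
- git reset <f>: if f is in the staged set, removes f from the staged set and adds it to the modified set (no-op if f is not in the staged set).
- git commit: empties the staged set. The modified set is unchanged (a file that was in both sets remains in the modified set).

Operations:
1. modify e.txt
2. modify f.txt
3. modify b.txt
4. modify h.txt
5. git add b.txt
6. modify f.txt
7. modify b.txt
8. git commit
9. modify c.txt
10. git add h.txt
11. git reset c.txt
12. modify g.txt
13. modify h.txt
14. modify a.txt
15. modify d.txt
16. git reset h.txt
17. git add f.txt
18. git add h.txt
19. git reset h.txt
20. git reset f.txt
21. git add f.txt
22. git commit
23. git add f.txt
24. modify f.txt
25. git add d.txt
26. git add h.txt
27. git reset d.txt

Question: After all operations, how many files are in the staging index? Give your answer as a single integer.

After op 1 (modify e.txt): modified={e.txt} staged={none}
After op 2 (modify f.txt): modified={e.txt, f.txt} staged={none}
After op 3 (modify b.txt): modified={b.txt, e.txt, f.txt} staged={none}
After op 4 (modify h.txt): modified={b.txt, e.txt, f.txt, h.txt} staged={none}
After op 5 (git add b.txt): modified={e.txt, f.txt, h.txt} staged={b.txt}
After op 6 (modify f.txt): modified={e.txt, f.txt, h.txt} staged={b.txt}
After op 7 (modify b.txt): modified={b.txt, e.txt, f.txt, h.txt} staged={b.txt}
After op 8 (git commit): modified={b.txt, e.txt, f.txt, h.txt} staged={none}
After op 9 (modify c.txt): modified={b.txt, c.txt, e.txt, f.txt, h.txt} staged={none}
After op 10 (git add h.txt): modified={b.txt, c.txt, e.txt, f.txt} staged={h.txt}
After op 11 (git reset c.txt): modified={b.txt, c.txt, e.txt, f.txt} staged={h.txt}
After op 12 (modify g.txt): modified={b.txt, c.txt, e.txt, f.txt, g.txt} staged={h.txt}
After op 13 (modify h.txt): modified={b.txt, c.txt, e.txt, f.txt, g.txt, h.txt} staged={h.txt}
After op 14 (modify a.txt): modified={a.txt, b.txt, c.txt, e.txt, f.txt, g.txt, h.txt} staged={h.txt}
After op 15 (modify d.txt): modified={a.txt, b.txt, c.txt, d.txt, e.txt, f.txt, g.txt, h.txt} staged={h.txt}
After op 16 (git reset h.txt): modified={a.txt, b.txt, c.txt, d.txt, e.txt, f.txt, g.txt, h.txt} staged={none}
After op 17 (git add f.txt): modified={a.txt, b.txt, c.txt, d.txt, e.txt, g.txt, h.txt} staged={f.txt}
After op 18 (git add h.txt): modified={a.txt, b.txt, c.txt, d.txt, e.txt, g.txt} staged={f.txt, h.txt}
After op 19 (git reset h.txt): modified={a.txt, b.txt, c.txt, d.txt, e.txt, g.txt, h.txt} staged={f.txt}
After op 20 (git reset f.txt): modified={a.txt, b.txt, c.txt, d.txt, e.txt, f.txt, g.txt, h.txt} staged={none}
After op 21 (git add f.txt): modified={a.txt, b.txt, c.txt, d.txt, e.txt, g.txt, h.txt} staged={f.txt}
After op 22 (git commit): modified={a.txt, b.txt, c.txt, d.txt, e.txt, g.txt, h.txt} staged={none}
After op 23 (git add f.txt): modified={a.txt, b.txt, c.txt, d.txt, e.txt, g.txt, h.txt} staged={none}
After op 24 (modify f.txt): modified={a.txt, b.txt, c.txt, d.txt, e.txt, f.txt, g.txt, h.txt} staged={none}
After op 25 (git add d.txt): modified={a.txt, b.txt, c.txt, e.txt, f.txt, g.txt, h.txt} staged={d.txt}
After op 26 (git add h.txt): modified={a.txt, b.txt, c.txt, e.txt, f.txt, g.txt} staged={d.txt, h.txt}
After op 27 (git reset d.txt): modified={a.txt, b.txt, c.txt, d.txt, e.txt, f.txt, g.txt} staged={h.txt}
Final staged set: {h.txt} -> count=1

Answer: 1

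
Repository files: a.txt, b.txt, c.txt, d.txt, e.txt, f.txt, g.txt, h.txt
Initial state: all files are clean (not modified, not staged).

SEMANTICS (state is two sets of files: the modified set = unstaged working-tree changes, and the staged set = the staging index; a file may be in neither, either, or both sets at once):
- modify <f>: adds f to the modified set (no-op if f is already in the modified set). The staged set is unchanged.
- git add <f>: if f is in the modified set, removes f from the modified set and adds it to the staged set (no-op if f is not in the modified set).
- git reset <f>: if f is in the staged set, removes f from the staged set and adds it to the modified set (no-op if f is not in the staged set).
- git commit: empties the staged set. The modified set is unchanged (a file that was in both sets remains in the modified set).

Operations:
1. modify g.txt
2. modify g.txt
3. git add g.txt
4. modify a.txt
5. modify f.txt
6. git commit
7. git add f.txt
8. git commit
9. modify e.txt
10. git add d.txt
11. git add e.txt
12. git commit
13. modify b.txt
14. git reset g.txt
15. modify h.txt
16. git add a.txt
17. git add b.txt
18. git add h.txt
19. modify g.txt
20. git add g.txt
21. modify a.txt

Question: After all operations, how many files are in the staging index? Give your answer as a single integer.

Answer: 4

Derivation:
After op 1 (modify g.txt): modified={g.txt} staged={none}
After op 2 (modify g.txt): modified={g.txt} staged={none}
After op 3 (git add g.txt): modified={none} staged={g.txt}
After op 4 (modify a.txt): modified={a.txt} staged={g.txt}
After op 5 (modify f.txt): modified={a.txt, f.txt} staged={g.txt}
After op 6 (git commit): modified={a.txt, f.txt} staged={none}
After op 7 (git add f.txt): modified={a.txt} staged={f.txt}
After op 8 (git commit): modified={a.txt} staged={none}
After op 9 (modify e.txt): modified={a.txt, e.txt} staged={none}
After op 10 (git add d.txt): modified={a.txt, e.txt} staged={none}
After op 11 (git add e.txt): modified={a.txt} staged={e.txt}
After op 12 (git commit): modified={a.txt} staged={none}
After op 13 (modify b.txt): modified={a.txt, b.txt} staged={none}
After op 14 (git reset g.txt): modified={a.txt, b.txt} staged={none}
After op 15 (modify h.txt): modified={a.txt, b.txt, h.txt} staged={none}
After op 16 (git add a.txt): modified={b.txt, h.txt} staged={a.txt}
After op 17 (git add b.txt): modified={h.txt} staged={a.txt, b.txt}
After op 18 (git add h.txt): modified={none} staged={a.txt, b.txt, h.txt}
After op 19 (modify g.txt): modified={g.txt} staged={a.txt, b.txt, h.txt}
After op 20 (git add g.txt): modified={none} staged={a.txt, b.txt, g.txt, h.txt}
After op 21 (modify a.txt): modified={a.txt} staged={a.txt, b.txt, g.txt, h.txt}
Final staged set: {a.txt, b.txt, g.txt, h.txt} -> count=4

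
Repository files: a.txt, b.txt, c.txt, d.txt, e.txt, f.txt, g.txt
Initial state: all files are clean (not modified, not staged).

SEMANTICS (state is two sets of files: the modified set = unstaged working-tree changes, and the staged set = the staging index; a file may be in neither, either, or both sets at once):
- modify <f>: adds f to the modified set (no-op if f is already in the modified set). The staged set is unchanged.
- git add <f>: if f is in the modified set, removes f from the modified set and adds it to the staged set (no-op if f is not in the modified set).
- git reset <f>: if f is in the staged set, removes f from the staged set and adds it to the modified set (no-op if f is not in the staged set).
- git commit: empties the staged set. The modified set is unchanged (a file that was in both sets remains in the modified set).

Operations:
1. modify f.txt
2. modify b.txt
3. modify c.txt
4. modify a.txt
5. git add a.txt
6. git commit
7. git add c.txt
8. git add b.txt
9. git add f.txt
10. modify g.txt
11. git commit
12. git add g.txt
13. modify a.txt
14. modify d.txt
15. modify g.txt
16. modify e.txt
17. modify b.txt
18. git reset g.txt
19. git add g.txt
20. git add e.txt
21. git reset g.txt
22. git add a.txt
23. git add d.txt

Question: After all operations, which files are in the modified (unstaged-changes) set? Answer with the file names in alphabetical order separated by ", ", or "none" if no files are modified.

After op 1 (modify f.txt): modified={f.txt} staged={none}
After op 2 (modify b.txt): modified={b.txt, f.txt} staged={none}
After op 3 (modify c.txt): modified={b.txt, c.txt, f.txt} staged={none}
After op 4 (modify a.txt): modified={a.txt, b.txt, c.txt, f.txt} staged={none}
After op 5 (git add a.txt): modified={b.txt, c.txt, f.txt} staged={a.txt}
After op 6 (git commit): modified={b.txt, c.txt, f.txt} staged={none}
After op 7 (git add c.txt): modified={b.txt, f.txt} staged={c.txt}
After op 8 (git add b.txt): modified={f.txt} staged={b.txt, c.txt}
After op 9 (git add f.txt): modified={none} staged={b.txt, c.txt, f.txt}
After op 10 (modify g.txt): modified={g.txt} staged={b.txt, c.txt, f.txt}
After op 11 (git commit): modified={g.txt} staged={none}
After op 12 (git add g.txt): modified={none} staged={g.txt}
After op 13 (modify a.txt): modified={a.txt} staged={g.txt}
After op 14 (modify d.txt): modified={a.txt, d.txt} staged={g.txt}
After op 15 (modify g.txt): modified={a.txt, d.txt, g.txt} staged={g.txt}
After op 16 (modify e.txt): modified={a.txt, d.txt, e.txt, g.txt} staged={g.txt}
After op 17 (modify b.txt): modified={a.txt, b.txt, d.txt, e.txt, g.txt} staged={g.txt}
After op 18 (git reset g.txt): modified={a.txt, b.txt, d.txt, e.txt, g.txt} staged={none}
After op 19 (git add g.txt): modified={a.txt, b.txt, d.txt, e.txt} staged={g.txt}
After op 20 (git add e.txt): modified={a.txt, b.txt, d.txt} staged={e.txt, g.txt}
After op 21 (git reset g.txt): modified={a.txt, b.txt, d.txt, g.txt} staged={e.txt}
After op 22 (git add a.txt): modified={b.txt, d.txt, g.txt} staged={a.txt, e.txt}
After op 23 (git add d.txt): modified={b.txt, g.txt} staged={a.txt, d.txt, e.txt}

Answer: b.txt, g.txt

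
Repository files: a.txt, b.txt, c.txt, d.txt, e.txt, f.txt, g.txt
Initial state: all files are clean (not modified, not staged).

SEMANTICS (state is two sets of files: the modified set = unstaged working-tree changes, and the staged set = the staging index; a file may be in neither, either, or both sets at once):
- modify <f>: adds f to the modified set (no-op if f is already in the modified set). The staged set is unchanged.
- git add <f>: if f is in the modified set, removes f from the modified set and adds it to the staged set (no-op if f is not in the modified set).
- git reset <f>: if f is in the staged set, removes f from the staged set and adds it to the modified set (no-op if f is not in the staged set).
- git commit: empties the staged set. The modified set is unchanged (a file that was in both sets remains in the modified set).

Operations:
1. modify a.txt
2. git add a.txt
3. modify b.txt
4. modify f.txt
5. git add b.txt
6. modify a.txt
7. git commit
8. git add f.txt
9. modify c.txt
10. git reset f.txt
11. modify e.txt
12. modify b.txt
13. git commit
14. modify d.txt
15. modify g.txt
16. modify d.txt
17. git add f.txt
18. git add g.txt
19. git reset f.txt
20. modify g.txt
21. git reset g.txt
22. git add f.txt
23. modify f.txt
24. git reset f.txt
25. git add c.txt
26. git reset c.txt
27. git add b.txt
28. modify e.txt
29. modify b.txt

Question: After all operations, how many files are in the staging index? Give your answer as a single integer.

After op 1 (modify a.txt): modified={a.txt} staged={none}
After op 2 (git add a.txt): modified={none} staged={a.txt}
After op 3 (modify b.txt): modified={b.txt} staged={a.txt}
After op 4 (modify f.txt): modified={b.txt, f.txt} staged={a.txt}
After op 5 (git add b.txt): modified={f.txt} staged={a.txt, b.txt}
After op 6 (modify a.txt): modified={a.txt, f.txt} staged={a.txt, b.txt}
After op 7 (git commit): modified={a.txt, f.txt} staged={none}
After op 8 (git add f.txt): modified={a.txt} staged={f.txt}
After op 9 (modify c.txt): modified={a.txt, c.txt} staged={f.txt}
After op 10 (git reset f.txt): modified={a.txt, c.txt, f.txt} staged={none}
After op 11 (modify e.txt): modified={a.txt, c.txt, e.txt, f.txt} staged={none}
After op 12 (modify b.txt): modified={a.txt, b.txt, c.txt, e.txt, f.txt} staged={none}
After op 13 (git commit): modified={a.txt, b.txt, c.txt, e.txt, f.txt} staged={none}
After op 14 (modify d.txt): modified={a.txt, b.txt, c.txt, d.txt, e.txt, f.txt} staged={none}
After op 15 (modify g.txt): modified={a.txt, b.txt, c.txt, d.txt, e.txt, f.txt, g.txt} staged={none}
After op 16 (modify d.txt): modified={a.txt, b.txt, c.txt, d.txt, e.txt, f.txt, g.txt} staged={none}
After op 17 (git add f.txt): modified={a.txt, b.txt, c.txt, d.txt, e.txt, g.txt} staged={f.txt}
After op 18 (git add g.txt): modified={a.txt, b.txt, c.txt, d.txt, e.txt} staged={f.txt, g.txt}
After op 19 (git reset f.txt): modified={a.txt, b.txt, c.txt, d.txt, e.txt, f.txt} staged={g.txt}
After op 20 (modify g.txt): modified={a.txt, b.txt, c.txt, d.txt, e.txt, f.txt, g.txt} staged={g.txt}
After op 21 (git reset g.txt): modified={a.txt, b.txt, c.txt, d.txt, e.txt, f.txt, g.txt} staged={none}
After op 22 (git add f.txt): modified={a.txt, b.txt, c.txt, d.txt, e.txt, g.txt} staged={f.txt}
After op 23 (modify f.txt): modified={a.txt, b.txt, c.txt, d.txt, e.txt, f.txt, g.txt} staged={f.txt}
After op 24 (git reset f.txt): modified={a.txt, b.txt, c.txt, d.txt, e.txt, f.txt, g.txt} staged={none}
After op 25 (git add c.txt): modified={a.txt, b.txt, d.txt, e.txt, f.txt, g.txt} staged={c.txt}
After op 26 (git reset c.txt): modified={a.txt, b.txt, c.txt, d.txt, e.txt, f.txt, g.txt} staged={none}
After op 27 (git add b.txt): modified={a.txt, c.txt, d.txt, e.txt, f.txt, g.txt} staged={b.txt}
After op 28 (modify e.txt): modified={a.txt, c.txt, d.txt, e.txt, f.txt, g.txt} staged={b.txt}
After op 29 (modify b.txt): modified={a.txt, b.txt, c.txt, d.txt, e.txt, f.txt, g.txt} staged={b.txt}
Final staged set: {b.txt} -> count=1

Answer: 1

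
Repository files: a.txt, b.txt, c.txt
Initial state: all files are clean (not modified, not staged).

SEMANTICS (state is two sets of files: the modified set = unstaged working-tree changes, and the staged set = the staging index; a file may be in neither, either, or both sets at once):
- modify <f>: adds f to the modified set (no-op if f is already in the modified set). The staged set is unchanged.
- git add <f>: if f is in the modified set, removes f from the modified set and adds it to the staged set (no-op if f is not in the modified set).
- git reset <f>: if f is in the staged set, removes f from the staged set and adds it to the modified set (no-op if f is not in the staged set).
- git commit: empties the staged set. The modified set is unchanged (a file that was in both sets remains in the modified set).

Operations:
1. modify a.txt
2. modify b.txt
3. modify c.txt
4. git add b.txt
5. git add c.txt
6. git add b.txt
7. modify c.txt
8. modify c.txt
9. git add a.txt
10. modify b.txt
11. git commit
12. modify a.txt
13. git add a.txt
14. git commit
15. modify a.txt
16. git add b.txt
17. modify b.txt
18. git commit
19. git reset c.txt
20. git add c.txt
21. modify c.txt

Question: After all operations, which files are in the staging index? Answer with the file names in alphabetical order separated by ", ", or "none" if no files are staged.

Answer: c.txt

Derivation:
After op 1 (modify a.txt): modified={a.txt} staged={none}
After op 2 (modify b.txt): modified={a.txt, b.txt} staged={none}
After op 3 (modify c.txt): modified={a.txt, b.txt, c.txt} staged={none}
After op 4 (git add b.txt): modified={a.txt, c.txt} staged={b.txt}
After op 5 (git add c.txt): modified={a.txt} staged={b.txt, c.txt}
After op 6 (git add b.txt): modified={a.txt} staged={b.txt, c.txt}
After op 7 (modify c.txt): modified={a.txt, c.txt} staged={b.txt, c.txt}
After op 8 (modify c.txt): modified={a.txt, c.txt} staged={b.txt, c.txt}
After op 9 (git add a.txt): modified={c.txt} staged={a.txt, b.txt, c.txt}
After op 10 (modify b.txt): modified={b.txt, c.txt} staged={a.txt, b.txt, c.txt}
After op 11 (git commit): modified={b.txt, c.txt} staged={none}
After op 12 (modify a.txt): modified={a.txt, b.txt, c.txt} staged={none}
After op 13 (git add a.txt): modified={b.txt, c.txt} staged={a.txt}
After op 14 (git commit): modified={b.txt, c.txt} staged={none}
After op 15 (modify a.txt): modified={a.txt, b.txt, c.txt} staged={none}
After op 16 (git add b.txt): modified={a.txt, c.txt} staged={b.txt}
After op 17 (modify b.txt): modified={a.txt, b.txt, c.txt} staged={b.txt}
After op 18 (git commit): modified={a.txt, b.txt, c.txt} staged={none}
After op 19 (git reset c.txt): modified={a.txt, b.txt, c.txt} staged={none}
After op 20 (git add c.txt): modified={a.txt, b.txt} staged={c.txt}
After op 21 (modify c.txt): modified={a.txt, b.txt, c.txt} staged={c.txt}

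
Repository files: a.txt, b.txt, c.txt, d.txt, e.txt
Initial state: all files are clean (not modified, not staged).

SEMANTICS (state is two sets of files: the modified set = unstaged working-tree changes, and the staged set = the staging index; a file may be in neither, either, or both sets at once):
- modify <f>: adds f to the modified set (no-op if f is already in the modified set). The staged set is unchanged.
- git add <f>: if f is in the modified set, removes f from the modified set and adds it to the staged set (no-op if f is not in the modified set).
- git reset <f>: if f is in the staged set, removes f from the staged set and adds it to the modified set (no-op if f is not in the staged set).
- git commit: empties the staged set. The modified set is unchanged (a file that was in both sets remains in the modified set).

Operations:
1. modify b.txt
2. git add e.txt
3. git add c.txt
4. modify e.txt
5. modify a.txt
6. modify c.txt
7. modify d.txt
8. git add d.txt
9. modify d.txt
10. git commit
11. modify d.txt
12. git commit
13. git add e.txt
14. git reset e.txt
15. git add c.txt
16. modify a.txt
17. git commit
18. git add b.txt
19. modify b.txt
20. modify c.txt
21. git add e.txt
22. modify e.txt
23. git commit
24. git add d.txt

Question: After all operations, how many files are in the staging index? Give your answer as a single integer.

After op 1 (modify b.txt): modified={b.txt} staged={none}
After op 2 (git add e.txt): modified={b.txt} staged={none}
After op 3 (git add c.txt): modified={b.txt} staged={none}
After op 4 (modify e.txt): modified={b.txt, e.txt} staged={none}
After op 5 (modify a.txt): modified={a.txt, b.txt, e.txt} staged={none}
After op 6 (modify c.txt): modified={a.txt, b.txt, c.txt, e.txt} staged={none}
After op 7 (modify d.txt): modified={a.txt, b.txt, c.txt, d.txt, e.txt} staged={none}
After op 8 (git add d.txt): modified={a.txt, b.txt, c.txt, e.txt} staged={d.txt}
After op 9 (modify d.txt): modified={a.txt, b.txt, c.txt, d.txt, e.txt} staged={d.txt}
After op 10 (git commit): modified={a.txt, b.txt, c.txt, d.txt, e.txt} staged={none}
After op 11 (modify d.txt): modified={a.txt, b.txt, c.txt, d.txt, e.txt} staged={none}
After op 12 (git commit): modified={a.txt, b.txt, c.txt, d.txt, e.txt} staged={none}
After op 13 (git add e.txt): modified={a.txt, b.txt, c.txt, d.txt} staged={e.txt}
After op 14 (git reset e.txt): modified={a.txt, b.txt, c.txt, d.txt, e.txt} staged={none}
After op 15 (git add c.txt): modified={a.txt, b.txt, d.txt, e.txt} staged={c.txt}
After op 16 (modify a.txt): modified={a.txt, b.txt, d.txt, e.txt} staged={c.txt}
After op 17 (git commit): modified={a.txt, b.txt, d.txt, e.txt} staged={none}
After op 18 (git add b.txt): modified={a.txt, d.txt, e.txt} staged={b.txt}
After op 19 (modify b.txt): modified={a.txt, b.txt, d.txt, e.txt} staged={b.txt}
After op 20 (modify c.txt): modified={a.txt, b.txt, c.txt, d.txt, e.txt} staged={b.txt}
After op 21 (git add e.txt): modified={a.txt, b.txt, c.txt, d.txt} staged={b.txt, e.txt}
After op 22 (modify e.txt): modified={a.txt, b.txt, c.txt, d.txt, e.txt} staged={b.txt, e.txt}
After op 23 (git commit): modified={a.txt, b.txt, c.txt, d.txt, e.txt} staged={none}
After op 24 (git add d.txt): modified={a.txt, b.txt, c.txt, e.txt} staged={d.txt}
Final staged set: {d.txt} -> count=1

Answer: 1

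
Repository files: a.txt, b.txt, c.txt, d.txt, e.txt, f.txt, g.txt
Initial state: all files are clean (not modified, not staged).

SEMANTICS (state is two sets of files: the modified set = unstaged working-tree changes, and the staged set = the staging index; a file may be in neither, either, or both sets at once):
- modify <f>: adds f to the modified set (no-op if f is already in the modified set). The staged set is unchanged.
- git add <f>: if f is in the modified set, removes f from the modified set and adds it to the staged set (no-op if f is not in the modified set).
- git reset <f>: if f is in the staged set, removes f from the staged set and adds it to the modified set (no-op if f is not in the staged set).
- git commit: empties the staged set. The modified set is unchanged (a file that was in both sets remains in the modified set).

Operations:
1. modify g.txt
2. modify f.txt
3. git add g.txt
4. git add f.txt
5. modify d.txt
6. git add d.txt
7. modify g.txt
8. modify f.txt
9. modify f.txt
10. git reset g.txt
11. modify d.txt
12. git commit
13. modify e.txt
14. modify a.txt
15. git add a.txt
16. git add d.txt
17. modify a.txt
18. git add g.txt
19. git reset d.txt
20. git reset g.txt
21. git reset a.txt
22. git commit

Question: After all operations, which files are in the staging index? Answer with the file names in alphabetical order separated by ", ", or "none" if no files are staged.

Answer: none

Derivation:
After op 1 (modify g.txt): modified={g.txt} staged={none}
After op 2 (modify f.txt): modified={f.txt, g.txt} staged={none}
After op 3 (git add g.txt): modified={f.txt} staged={g.txt}
After op 4 (git add f.txt): modified={none} staged={f.txt, g.txt}
After op 5 (modify d.txt): modified={d.txt} staged={f.txt, g.txt}
After op 6 (git add d.txt): modified={none} staged={d.txt, f.txt, g.txt}
After op 7 (modify g.txt): modified={g.txt} staged={d.txt, f.txt, g.txt}
After op 8 (modify f.txt): modified={f.txt, g.txt} staged={d.txt, f.txt, g.txt}
After op 9 (modify f.txt): modified={f.txt, g.txt} staged={d.txt, f.txt, g.txt}
After op 10 (git reset g.txt): modified={f.txt, g.txt} staged={d.txt, f.txt}
After op 11 (modify d.txt): modified={d.txt, f.txt, g.txt} staged={d.txt, f.txt}
After op 12 (git commit): modified={d.txt, f.txt, g.txt} staged={none}
After op 13 (modify e.txt): modified={d.txt, e.txt, f.txt, g.txt} staged={none}
After op 14 (modify a.txt): modified={a.txt, d.txt, e.txt, f.txt, g.txt} staged={none}
After op 15 (git add a.txt): modified={d.txt, e.txt, f.txt, g.txt} staged={a.txt}
After op 16 (git add d.txt): modified={e.txt, f.txt, g.txt} staged={a.txt, d.txt}
After op 17 (modify a.txt): modified={a.txt, e.txt, f.txt, g.txt} staged={a.txt, d.txt}
After op 18 (git add g.txt): modified={a.txt, e.txt, f.txt} staged={a.txt, d.txt, g.txt}
After op 19 (git reset d.txt): modified={a.txt, d.txt, e.txt, f.txt} staged={a.txt, g.txt}
After op 20 (git reset g.txt): modified={a.txt, d.txt, e.txt, f.txt, g.txt} staged={a.txt}
After op 21 (git reset a.txt): modified={a.txt, d.txt, e.txt, f.txt, g.txt} staged={none}
After op 22 (git commit): modified={a.txt, d.txt, e.txt, f.txt, g.txt} staged={none}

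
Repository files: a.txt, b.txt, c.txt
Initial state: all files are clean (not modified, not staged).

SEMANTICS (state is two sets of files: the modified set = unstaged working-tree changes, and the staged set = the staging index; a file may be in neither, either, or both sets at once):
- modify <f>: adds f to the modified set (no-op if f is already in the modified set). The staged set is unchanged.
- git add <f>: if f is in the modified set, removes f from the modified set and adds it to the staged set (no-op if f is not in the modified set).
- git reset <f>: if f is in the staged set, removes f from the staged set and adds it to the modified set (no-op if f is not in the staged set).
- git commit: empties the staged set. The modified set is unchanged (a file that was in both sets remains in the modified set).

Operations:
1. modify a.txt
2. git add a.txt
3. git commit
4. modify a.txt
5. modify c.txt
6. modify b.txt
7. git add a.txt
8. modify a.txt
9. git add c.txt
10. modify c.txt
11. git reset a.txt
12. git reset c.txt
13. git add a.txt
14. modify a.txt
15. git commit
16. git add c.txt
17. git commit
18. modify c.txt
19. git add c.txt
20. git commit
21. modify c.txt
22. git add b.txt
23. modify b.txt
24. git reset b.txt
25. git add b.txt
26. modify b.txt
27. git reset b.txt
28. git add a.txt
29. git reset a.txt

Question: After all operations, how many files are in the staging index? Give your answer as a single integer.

After op 1 (modify a.txt): modified={a.txt} staged={none}
After op 2 (git add a.txt): modified={none} staged={a.txt}
After op 3 (git commit): modified={none} staged={none}
After op 4 (modify a.txt): modified={a.txt} staged={none}
After op 5 (modify c.txt): modified={a.txt, c.txt} staged={none}
After op 6 (modify b.txt): modified={a.txt, b.txt, c.txt} staged={none}
After op 7 (git add a.txt): modified={b.txt, c.txt} staged={a.txt}
After op 8 (modify a.txt): modified={a.txt, b.txt, c.txt} staged={a.txt}
After op 9 (git add c.txt): modified={a.txt, b.txt} staged={a.txt, c.txt}
After op 10 (modify c.txt): modified={a.txt, b.txt, c.txt} staged={a.txt, c.txt}
After op 11 (git reset a.txt): modified={a.txt, b.txt, c.txt} staged={c.txt}
After op 12 (git reset c.txt): modified={a.txt, b.txt, c.txt} staged={none}
After op 13 (git add a.txt): modified={b.txt, c.txt} staged={a.txt}
After op 14 (modify a.txt): modified={a.txt, b.txt, c.txt} staged={a.txt}
After op 15 (git commit): modified={a.txt, b.txt, c.txt} staged={none}
After op 16 (git add c.txt): modified={a.txt, b.txt} staged={c.txt}
After op 17 (git commit): modified={a.txt, b.txt} staged={none}
After op 18 (modify c.txt): modified={a.txt, b.txt, c.txt} staged={none}
After op 19 (git add c.txt): modified={a.txt, b.txt} staged={c.txt}
After op 20 (git commit): modified={a.txt, b.txt} staged={none}
After op 21 (modify c.txt): modified={a.txt, b.txt, c.txt} staged={none}
After op 22 (git add b.txt): modified={a.txt, c.txt} staged={b.txt}
After op 23 (modify b.txt): modified={a.txt, b.txt, c.txt} staged={b.txt}
After op 24 (git reset b.txt): modified={a.txt, b.txt, c.txt} staged={none}
After op 25 (git add b.txt): modified={a.txt, c.txt} staged={b.txt}
After op 26 (modify b.txt): modified={a.txt, b.txt, c.txt} staged={b.txt}
After op 27 (git reset b.txt): modified={a.txt, b.txt, c.txt} staged={none}
After op 28 (git add a.txt): modified={b.txt, c.txt} staged={a.txt}
After op 29 (git reset a.txt): modified={a.txt, b.txt, c.txt} staged={none}
Final staged set: {none} -> count=0

Answer: 0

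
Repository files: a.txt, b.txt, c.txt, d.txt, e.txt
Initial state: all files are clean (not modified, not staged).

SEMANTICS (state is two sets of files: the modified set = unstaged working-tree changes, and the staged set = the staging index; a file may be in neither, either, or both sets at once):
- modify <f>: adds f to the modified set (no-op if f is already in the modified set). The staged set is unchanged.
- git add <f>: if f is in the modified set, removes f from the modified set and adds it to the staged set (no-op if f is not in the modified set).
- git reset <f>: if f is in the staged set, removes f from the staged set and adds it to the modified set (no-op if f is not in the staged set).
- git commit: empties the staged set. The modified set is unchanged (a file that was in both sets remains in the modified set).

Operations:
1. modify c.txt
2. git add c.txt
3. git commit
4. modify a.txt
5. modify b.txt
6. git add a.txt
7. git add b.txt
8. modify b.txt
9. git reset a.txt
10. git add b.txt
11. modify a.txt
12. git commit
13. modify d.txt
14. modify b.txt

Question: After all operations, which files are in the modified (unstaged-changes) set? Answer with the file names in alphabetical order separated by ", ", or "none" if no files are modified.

Answer: a.txt, b.txt, d.txt

Derivation:
After op 1 (modify c.txt): modified={c.txt} staged={none}
After op 2 (git add c.txt): modified={none} staged={c.txt}
After op 3 (git commit): modified={none} staged={none}
After op 4 (modify a.txt): modified={a.txt} staged={none}
After op 5 (modify b.txt): modified={a.txt, b.txt} staged={none}
After op 6 (git add a.txt): modified={b.txt} staged={a.txt}
After op 7 (git add b.txt): modified={none} staged={a.txt, b.txt}
After op 8 (modify b.txt): modified={b.txt} staged={a.txt, b.txt}
After op 9 (git reset a.txt): modified={a.txt, b.txt} staged={b.txt}
After op 10 (git add b.txt): modified={a.txt} staged={b.txt}
After op 11 (modify a.txt): modified={a.txt} staged={b.txt}
After op 12 (git commit): modified={a.txt} staged={none}
After op 13 (modify d.txt): modified={a.txt, d.txt} staged={none}
After op 14 (modify b.txt): modified={a.txt, b.txt, d.txt} staged={none}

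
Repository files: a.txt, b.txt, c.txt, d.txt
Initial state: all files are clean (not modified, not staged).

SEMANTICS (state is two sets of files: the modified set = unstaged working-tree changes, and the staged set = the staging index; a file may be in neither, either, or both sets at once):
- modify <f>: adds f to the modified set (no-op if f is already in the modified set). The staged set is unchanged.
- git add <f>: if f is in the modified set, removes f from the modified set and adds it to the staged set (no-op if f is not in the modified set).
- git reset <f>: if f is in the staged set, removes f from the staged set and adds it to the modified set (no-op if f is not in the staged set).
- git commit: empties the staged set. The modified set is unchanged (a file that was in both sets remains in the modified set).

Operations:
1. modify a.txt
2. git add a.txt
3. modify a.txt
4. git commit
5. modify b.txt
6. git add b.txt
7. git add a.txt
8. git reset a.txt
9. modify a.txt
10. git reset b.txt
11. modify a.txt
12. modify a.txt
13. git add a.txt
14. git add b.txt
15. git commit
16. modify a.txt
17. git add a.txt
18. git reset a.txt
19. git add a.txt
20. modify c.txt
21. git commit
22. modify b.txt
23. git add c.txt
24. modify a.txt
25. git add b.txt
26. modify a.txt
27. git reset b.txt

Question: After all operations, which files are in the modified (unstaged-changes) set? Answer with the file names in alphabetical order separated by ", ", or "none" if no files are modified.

Answer: a.txt, b.txt

Derivation:
After op 1 (modify a.txt): modified={a.txt} staged={none}
After op 2 (git add a.txt): modified={none} staged={a.txt}
After op 3 (modify a.txt): modified={a.txt} staged={a.txt}
After op 4 (git commit): modified={a.txt} staged={none}
After op 5 (modify b.txt): modified={a.txt, b.txt} staged={none}
After op 6 (git add b.txt): modified={a.txt} staged={b.txt}
After op 7 (git add a.txt): modified={none} staged={a.txt, b.txt}
After op 8 (git reset a.txt): modified={a.txt} staged={b.txt}
After op 9 (modify a.txt): modified={a.txt} staged={b.txt}
After op 10 (git reset b.txt): modified={a.txt, b.txt} staged={none}
After op 11 (modify a.txt): modified={a.txt, b.txt} staged={none}
After op 12 (modify a.txt): modified={a.txt, b.txt} staged={none}
After op 13 (git add a.txt): modified={b.txt} staged={a.txt}
After op 14 (git add b.txt): modified={none} staged={a.txt, b.txt}
After op 15 (git commit): modified={none} staged={none}
After op 16 (modify a.txt): modified={a.txt} staged={none}
After op 17 (git add a.txt): modified={none} staged={a.txt}
After op 18 (git reset a.txt): modified={a.txt} staged={none}
After op 19 (git add a.txt): modified={none} staged={a.txt}
After op 20 (modify c.txt): modified={c.txt} staged={a.txt}
After op 21 (git commit): modified={c.txt} staged={none}
After op 22 (modify b.txt): modified={b.txt, c.txt} staged={none}
After op 23 (git add c.txt): modified={b.txt} staged={c.txt}
After op 24 (modify a.txt): modified={a.txt, b.txt} staged={c.txt}
After op 25 (git add b.txt): modified={a.txt} staged={b.txt, c.txt}
After op 26 (modify a.txt): modified={a.txt} staged={b.txt, c.txt}
After op 27 (git reset b.txt): modified={a.txt, b.txt} staged={c.txt}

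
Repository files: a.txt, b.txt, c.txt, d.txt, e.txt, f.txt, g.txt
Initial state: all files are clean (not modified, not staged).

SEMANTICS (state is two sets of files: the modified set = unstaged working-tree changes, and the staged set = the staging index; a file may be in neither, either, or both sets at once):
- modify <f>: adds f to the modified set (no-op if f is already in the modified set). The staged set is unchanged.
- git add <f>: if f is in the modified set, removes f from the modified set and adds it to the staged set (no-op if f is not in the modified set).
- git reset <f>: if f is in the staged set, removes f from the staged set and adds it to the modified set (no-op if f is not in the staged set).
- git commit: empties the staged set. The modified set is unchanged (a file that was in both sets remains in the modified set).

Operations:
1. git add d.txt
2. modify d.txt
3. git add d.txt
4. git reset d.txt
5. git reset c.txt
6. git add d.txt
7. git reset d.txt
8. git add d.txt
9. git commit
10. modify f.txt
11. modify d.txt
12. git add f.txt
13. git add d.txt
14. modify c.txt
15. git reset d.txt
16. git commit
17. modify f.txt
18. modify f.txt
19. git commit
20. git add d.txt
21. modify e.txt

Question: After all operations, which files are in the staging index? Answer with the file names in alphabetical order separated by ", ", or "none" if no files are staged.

Answer: d.txt

Derivation:
After op 1 (git add d.txt): modified={none} staged={none}
After op 2 (modify d.txt): modified={d.txt} staged={none}
After op 3 (git add d.txt): modified={none} staged={d.txt}
After op 4 (git reset d.txt): modified={d.txt} staged={none}
After op 5 (git reset c.txt): modified={d.txt} staged={none}
After op 6 (git add d.txt): modified={none} staged={d.txt}
After op 7 (git reset d.txt): modified={d.txt} staged={none}
After op 8 (git add d.txt): modified={none} staged={d.txt}
After op 9 (git commit): modified={none} staged={none}
After op 10 (modify f.txt): modified={f.txt} staged={none}
After op 11 (modify d.txt): modified={d.txt, f.txt} staged={none}
After op 12 (git add f.txt): modified={d.txt} staged={f.txt}
After op 13 (git add d.txt): modified={none} staged={d.txt, f.txt}
After op 14 (modify c.txt): modified={c.txt} staged={d.txt, f.txt}
After op 15 (git reset d.txt): modified={c.txt, d.txt} staged={f.txt}
After op 16 (git commit): modified={c.txt, d.txt} staged={none}
After op 17 (modify f.txt): modified={c.txt, d.txt, f.txt} staged={none}
After op 18 (modify f.txt): modified={c.txt, d.txt, f.txt} staged={none}
After op 19 (git commit): modified={c.txt, d.txt, f.txt} staged={none}
After op 20 (git add d.txt): modified={c.txt, f.txt} staged={d.txt}
After op 21 (modify e.txt): modified={c.txt, e.txt, f.txt} staged={d.txt}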